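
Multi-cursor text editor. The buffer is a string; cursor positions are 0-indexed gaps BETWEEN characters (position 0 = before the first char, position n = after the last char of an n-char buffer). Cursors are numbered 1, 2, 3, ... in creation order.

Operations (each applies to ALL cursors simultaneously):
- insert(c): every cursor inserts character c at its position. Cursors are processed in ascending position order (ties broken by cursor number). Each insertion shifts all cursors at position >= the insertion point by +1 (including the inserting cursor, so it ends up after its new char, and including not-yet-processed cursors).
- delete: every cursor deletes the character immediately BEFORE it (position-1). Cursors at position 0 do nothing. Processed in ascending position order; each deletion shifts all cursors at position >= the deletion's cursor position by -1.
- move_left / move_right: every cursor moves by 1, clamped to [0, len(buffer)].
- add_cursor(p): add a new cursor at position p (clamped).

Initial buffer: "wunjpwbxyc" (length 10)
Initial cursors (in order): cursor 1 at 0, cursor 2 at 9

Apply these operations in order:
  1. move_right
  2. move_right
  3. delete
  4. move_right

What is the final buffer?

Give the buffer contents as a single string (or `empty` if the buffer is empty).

After op 1 (move_right): buffer="wunjpwbxyc" (len 10), cursors c1@1 c2@10, authorship ..........
After op 2 (move_right): buffer="wunjpwbxyc" (len 10), cursors c1@2 c2@10, authorship ..........
After op 3 (delete): buffer="wnjpwbxy" (len 8), cursors c1@1 c2@8, authorship ........
After op 4 (move_right): buffer="wnjpwbxy" (len 8), cursors c1@2 c2@8, authorship ........

Answer: wnjpwbxy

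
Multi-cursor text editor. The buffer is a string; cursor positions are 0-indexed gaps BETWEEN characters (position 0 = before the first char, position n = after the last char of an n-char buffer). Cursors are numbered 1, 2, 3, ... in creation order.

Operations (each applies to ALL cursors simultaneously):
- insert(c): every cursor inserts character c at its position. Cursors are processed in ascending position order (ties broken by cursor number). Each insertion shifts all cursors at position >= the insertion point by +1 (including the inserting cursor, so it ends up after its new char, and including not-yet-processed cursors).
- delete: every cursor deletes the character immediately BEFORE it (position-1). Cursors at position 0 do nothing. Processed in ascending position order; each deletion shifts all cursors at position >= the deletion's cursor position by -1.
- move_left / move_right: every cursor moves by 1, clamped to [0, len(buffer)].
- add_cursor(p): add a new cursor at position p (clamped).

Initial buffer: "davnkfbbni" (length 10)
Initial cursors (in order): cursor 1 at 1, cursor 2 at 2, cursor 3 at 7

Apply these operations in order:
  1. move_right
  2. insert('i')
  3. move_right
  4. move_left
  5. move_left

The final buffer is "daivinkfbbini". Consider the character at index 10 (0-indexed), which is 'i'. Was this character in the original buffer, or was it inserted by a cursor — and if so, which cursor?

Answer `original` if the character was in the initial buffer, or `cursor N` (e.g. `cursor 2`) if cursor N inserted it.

Answer: cursor 3

Derivation:
After op 1 (move_right): buffer="davnkfbbni" (len 10), cursors c1@2 c2@3 c3@8, authorship ..........
After op 2 (insert('i')): buffer="daivinkfbbini" (len 13), cursors c1@3 c2@5 c3@11, authorship ..1.2.....3..
After op 3 (move_right): buffer="daivinkfbbini" (len 13), cursors c1@4 c2@6 c3@12, authorship ..1.2.....3..
After op 4 (move_left): buffer="daivinkfbbini" (len 13), cursors c1@3 c2@5 c3@11, authorship ..1.2.....3..
After op 5 (move_left): buffer="daivinkfbbini" (len 13), cursors c1@2 c2@4 c3@10, authorship ..1.2.....3..
Authorship (.=original, N=cursor N): . . 1 . 2 . . . . . 3 . .
Index 10: author = 3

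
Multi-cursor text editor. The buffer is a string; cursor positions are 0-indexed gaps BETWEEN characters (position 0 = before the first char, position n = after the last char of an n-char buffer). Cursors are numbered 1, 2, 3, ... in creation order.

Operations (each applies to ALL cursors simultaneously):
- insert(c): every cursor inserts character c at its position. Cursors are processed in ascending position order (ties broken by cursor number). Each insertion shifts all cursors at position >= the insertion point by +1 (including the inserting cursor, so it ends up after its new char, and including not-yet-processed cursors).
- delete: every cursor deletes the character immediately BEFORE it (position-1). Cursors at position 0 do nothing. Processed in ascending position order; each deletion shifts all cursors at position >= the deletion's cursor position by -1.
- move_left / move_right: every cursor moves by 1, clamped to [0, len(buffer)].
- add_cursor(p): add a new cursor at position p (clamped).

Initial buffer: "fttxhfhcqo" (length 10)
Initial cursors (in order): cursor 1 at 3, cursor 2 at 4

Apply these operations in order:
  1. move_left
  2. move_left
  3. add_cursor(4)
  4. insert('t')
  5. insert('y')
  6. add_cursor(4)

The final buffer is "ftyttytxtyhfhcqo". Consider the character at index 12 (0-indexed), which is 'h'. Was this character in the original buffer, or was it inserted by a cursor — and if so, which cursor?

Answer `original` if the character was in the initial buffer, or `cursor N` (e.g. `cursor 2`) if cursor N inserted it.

After op 1 (move_left): buffer="fttxhfhcqo" (len 10), cursors c1@2 c2@3, authorship ..........
After op 2 (move_left): buffer="fttxhfhcqo" (len 10), cursors c1@1 c2@2, authorship ..........
After op 3 (add_cursor(4)): buffer="fttxhfhcqo" (len 10), cursors c1@1 c2@2 c3@4, authorship ..........
After op 4 (insert('t')): buffer="fttttxthfhcqo" (len 13), cursors c1@2 c2@4 c3@7, authorship .1.2..3......
After op 5 (insert('y')): buffer="ftyttytxtyhfhcqo" (len 16), cursors c1@3 c2@6 c3@10, authorship .11.22..33......
After op 6 (add_cursor(4)): buffer="ftyttytxtyhfhcqo" (len 16), cursors c1@3 c4@4 c2@6 c3@10, authorship .11.22..33......
Authorship (.=original, N=cursor N): . 1 1 . 2 2 . . 3 3 . . . . . .
Index 12: author = original

Answer: original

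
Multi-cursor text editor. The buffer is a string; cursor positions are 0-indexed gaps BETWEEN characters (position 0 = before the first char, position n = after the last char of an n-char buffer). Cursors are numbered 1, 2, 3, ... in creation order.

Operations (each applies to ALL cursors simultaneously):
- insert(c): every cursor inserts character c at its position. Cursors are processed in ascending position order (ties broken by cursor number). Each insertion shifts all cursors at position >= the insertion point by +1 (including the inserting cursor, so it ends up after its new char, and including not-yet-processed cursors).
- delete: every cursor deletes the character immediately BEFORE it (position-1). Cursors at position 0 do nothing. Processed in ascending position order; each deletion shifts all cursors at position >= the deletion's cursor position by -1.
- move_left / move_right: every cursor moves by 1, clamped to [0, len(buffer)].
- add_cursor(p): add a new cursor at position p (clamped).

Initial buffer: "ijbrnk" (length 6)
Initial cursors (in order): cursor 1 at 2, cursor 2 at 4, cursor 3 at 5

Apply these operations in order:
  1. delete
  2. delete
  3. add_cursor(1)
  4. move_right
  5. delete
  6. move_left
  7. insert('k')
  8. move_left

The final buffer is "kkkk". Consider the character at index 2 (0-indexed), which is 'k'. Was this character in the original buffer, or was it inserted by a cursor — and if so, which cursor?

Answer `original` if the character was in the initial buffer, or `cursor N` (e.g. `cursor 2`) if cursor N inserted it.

Answer: cursor 3

Derivation:
After op 1 (delete): buffer="ibk" (len 3), cursors c1@1 c2@2 c3@2, authorship ...
After op 2 (delete): buffer="k" (len 1), cursors c1@0 c2@0 c3@0, authorship .
After op 3 (add_cursor(1)): buffer="k" (len 1), cursors c1@0 c2@0 c3@0 c4@1, authorship .
After op 4 (move_right): buffer="k" (len 1), cursors c1@1 c2@1 c3@1 c4@1, authorship .
After op 5 (delete): buffer="" (len 0), cursors c1@0 c2@0 c3@0 c4@0, authorship 
After op 6 (move_left): buffer="" (len 0), cursors c1@0 c2@0 c3@0 c4@0, authorship 
After op 7 (insert('k')): buffer="kkkk" (len 4), cursors c1@4 c2@4 c3@4 c4@4, authorship 1234
After op 8 (move_left): buffer="kkkk" (len 4), cursors c1@3 c2@3 c3@3 c4@3, authorship 1234
Authorship (.=original, N=cursor N): 1 2 3 4
Index 2: author = 3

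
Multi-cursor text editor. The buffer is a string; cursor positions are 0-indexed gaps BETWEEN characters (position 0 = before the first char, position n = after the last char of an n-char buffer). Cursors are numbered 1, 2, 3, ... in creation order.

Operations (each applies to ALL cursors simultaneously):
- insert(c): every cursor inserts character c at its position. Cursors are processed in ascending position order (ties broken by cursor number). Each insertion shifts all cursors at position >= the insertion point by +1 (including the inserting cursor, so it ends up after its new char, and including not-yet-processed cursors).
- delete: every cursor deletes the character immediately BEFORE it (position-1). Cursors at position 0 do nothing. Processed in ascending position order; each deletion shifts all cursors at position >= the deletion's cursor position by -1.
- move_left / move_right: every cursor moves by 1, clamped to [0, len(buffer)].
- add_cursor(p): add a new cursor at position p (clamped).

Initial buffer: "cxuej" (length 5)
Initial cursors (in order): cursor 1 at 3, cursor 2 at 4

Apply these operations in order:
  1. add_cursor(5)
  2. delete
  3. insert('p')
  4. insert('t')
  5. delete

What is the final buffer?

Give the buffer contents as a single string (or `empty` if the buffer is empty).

After op 1 (add_cursor(5)): buffer="cxuej" (len 5), cursors c1@3 c2@4 c3@5, authorship .....
After op 2 (delete): buffer="cx" (len 2), cursors c1@2 c2@2 c3@2, authorship ..
After op 3 (insert('p')): buffer="cxppp" (len 5), cursors c1@5 c2@5 c3@5, authorship ..123
After op 4 (insert('t')): buffer="cxpppttt" (len 8), cursors c1@8 c2@8 c3@8, authorship ..123123
After op 5 (delete): buffer="cxppp" (len 5), cursors c1@5 c2@5 c3@5, authorship ..123

Answer: cxppp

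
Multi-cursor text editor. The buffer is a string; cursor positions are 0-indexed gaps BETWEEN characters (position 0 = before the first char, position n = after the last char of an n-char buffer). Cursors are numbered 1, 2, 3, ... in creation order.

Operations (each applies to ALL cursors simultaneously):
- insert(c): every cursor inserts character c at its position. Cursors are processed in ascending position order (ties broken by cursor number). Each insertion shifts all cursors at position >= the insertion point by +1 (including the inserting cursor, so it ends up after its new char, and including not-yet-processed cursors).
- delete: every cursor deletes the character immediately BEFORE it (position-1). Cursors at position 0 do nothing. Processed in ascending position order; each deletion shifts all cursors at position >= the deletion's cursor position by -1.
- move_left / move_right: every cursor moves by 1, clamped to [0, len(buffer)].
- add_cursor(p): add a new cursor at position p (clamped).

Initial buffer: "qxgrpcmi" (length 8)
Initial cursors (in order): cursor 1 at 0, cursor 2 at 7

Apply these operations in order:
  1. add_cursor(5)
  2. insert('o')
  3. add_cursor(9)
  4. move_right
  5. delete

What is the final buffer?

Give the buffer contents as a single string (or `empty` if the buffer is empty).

After op 1 (add_cursor(5)): buffer="qxgrpcmi" (len 8), cursors c1@0 c3@5 c2@7, authorship ........
After op 2 (insert('o')): buffer="oqxgrpocmoi" (len 11), cursors c1@1 c3@7 c2@10, authorship 1.....3..2.
After op 3 (add_cursor(9)): buffer="oqxgrpocmoi" (len 11), cursors c1@1 c3@7 c4@9 c2@10, authorship 1.....3..2.
After op 4 (move_right): buffer="oqxgrpocmoi" (len 11), cursors c1@2 c3@8 c4@10 c2@11, authorship 1.....3..2.
After op 5 (delete): buffer="oxgrpom" (len 7), cursors c1@1 c3@6 c2@7 c4@7, authorship 1....3.

Answer: oxgrpom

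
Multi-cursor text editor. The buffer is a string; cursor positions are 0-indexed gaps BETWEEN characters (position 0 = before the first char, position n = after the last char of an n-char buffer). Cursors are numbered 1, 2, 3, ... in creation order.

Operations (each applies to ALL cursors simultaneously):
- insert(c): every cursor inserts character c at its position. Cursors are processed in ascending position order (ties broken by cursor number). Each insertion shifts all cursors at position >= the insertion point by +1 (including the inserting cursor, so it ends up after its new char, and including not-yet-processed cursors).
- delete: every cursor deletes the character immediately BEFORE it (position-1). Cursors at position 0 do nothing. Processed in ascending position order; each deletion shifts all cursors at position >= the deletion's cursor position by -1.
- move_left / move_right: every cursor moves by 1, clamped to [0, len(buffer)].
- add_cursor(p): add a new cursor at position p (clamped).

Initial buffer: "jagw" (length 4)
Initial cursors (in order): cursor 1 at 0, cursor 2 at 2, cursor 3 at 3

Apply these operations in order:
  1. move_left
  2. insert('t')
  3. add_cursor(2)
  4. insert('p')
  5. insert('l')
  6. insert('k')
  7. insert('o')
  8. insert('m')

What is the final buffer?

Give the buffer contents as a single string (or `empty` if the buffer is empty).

Answer: tplkomjplkomtplkomatplkomgw

Derivation:
After op 1 (move_left): buffer="jagw" (len 4), cursors c1@0 c2@1 c3@2, authorship ....
After op 2 (insert('t')): buffer="tjtatgw" (len 7), cursors c1@1 c2@3 c3@5, authorship 1.2.3..
After op 3 (add_cursor(2)): buffer="tjtatgw" (len 7), cursors c1@1 c4@2 c2@3 c3@5, authorship 1.2.3..
After op 4 (insert('p')): buffer="tpjptpatpgw" (len 11), cursors c1@2 c4@4 c2@6 c3@9, authorship 11.422.33..
After op 5 (insert('l')): buffer="tpljpltplatplgw" (len 15), cursors c1@3 c4@6 c2@9 c3@13, authorship 111.44222.333..
After op 6 (insert('k')): buffer="tplkjplktplkatplkgw" (len 19), cursors c1@4 c4@8 c2@12 c3@17, authorship 1111.4442222.3333..
After op 7 (insert('o')): buffer="tplkojplkotplkoatplkogw" (len 23), cursors c1@5 c4@10 c2@15 c3@21, authorship 11111.444422222.33333..
After op 8 (insert('m')): buffer="tplkomjplkomtplkomatplkomgw" (len 27), cursors c1@6 c4@12 c2@18 c3@25, authorship 111111.44444222222.333333..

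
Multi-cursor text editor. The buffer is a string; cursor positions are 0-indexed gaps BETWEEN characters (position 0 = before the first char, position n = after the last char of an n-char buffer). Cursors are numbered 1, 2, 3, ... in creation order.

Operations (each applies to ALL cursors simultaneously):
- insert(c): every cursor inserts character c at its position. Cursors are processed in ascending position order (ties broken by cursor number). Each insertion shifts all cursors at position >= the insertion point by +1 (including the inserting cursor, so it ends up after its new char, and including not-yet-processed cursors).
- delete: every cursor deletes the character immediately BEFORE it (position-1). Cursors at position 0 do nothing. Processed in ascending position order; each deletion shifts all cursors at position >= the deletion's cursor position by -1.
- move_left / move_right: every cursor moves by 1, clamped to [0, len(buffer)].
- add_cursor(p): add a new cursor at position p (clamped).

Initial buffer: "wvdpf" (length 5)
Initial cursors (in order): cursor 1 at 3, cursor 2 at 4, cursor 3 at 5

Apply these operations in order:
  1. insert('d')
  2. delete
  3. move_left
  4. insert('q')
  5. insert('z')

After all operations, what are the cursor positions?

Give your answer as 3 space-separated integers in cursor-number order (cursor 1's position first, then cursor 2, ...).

After op 1 (insert('d')): buffer="wvddpdfd" (len 8), cursors c1@4 c2@6 c3@8, authorship ...1.2.3
After op 2 (delete): buffer="wvdpf" (len 5), cursors c1@3 c2@4 c3@5, authorship .....
After op 3 (move_left): buffer="wvdpf" (len 5), cursors c1@2 c2@3 c3@4, authorship .....
After op 4 (insert('q')): buffer="wvqdqpqf" (len 8), cursors c1@3 c2@5 c3@7, authorship ..1.2.3.
After op 5 (insert('z')): buffer="wvqzdqzpqzf" (len 11), cursors c1@4 c2@7 c3@10, authorship ..11.22.33.

Answer: 4 7 10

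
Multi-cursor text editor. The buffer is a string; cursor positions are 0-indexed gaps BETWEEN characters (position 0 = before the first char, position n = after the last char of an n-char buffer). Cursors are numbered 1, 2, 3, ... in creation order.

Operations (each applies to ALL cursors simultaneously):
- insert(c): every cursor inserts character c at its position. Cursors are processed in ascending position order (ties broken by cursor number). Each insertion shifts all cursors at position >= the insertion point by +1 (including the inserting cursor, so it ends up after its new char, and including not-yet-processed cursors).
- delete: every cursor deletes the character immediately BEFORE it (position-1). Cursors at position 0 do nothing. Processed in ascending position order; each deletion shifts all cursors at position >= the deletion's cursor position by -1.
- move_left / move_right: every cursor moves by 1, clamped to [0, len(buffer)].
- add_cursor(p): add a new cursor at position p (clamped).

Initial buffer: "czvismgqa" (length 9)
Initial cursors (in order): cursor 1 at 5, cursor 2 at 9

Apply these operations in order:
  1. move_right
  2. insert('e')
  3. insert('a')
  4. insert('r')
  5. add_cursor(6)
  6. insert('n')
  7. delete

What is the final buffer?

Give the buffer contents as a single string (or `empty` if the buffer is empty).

After op 1 (move_right): buffer="czvismgqa" (len 9), cursors c1@6 c2@9, authorship .........
After op 2 (insert('e')): buffer="czvismegqae" (len 11), cursors c1@7 c2@11, authorship ......1...2
After op 3 (insert('a')): buffer="czvismeagqaea" (len 13), cursors c1@8 c2@13, authorship ......11...22
After op 4 (insert('r')): buffer="czvismeargqaear" (len 15), cursors c1@9 c2@15, authorship ......111...222
After op 5 (add_cursor(6)): buffer="czvismeargqaear" (len 15), cursors c3@6 c1@9 c2@15, authorship ......111...222
After op 6 (insert('n')): buffer="czvismnearngqaearn" (len 18), cursors c3@7 c1@11 c2@18, authorship ......31111...2222
After op 7 (delete): buffer="czvismeargqaear" (len 15), cursors c3@6 c1@9 c2@15, authorship ......111...222

Answer: czvismeargqaear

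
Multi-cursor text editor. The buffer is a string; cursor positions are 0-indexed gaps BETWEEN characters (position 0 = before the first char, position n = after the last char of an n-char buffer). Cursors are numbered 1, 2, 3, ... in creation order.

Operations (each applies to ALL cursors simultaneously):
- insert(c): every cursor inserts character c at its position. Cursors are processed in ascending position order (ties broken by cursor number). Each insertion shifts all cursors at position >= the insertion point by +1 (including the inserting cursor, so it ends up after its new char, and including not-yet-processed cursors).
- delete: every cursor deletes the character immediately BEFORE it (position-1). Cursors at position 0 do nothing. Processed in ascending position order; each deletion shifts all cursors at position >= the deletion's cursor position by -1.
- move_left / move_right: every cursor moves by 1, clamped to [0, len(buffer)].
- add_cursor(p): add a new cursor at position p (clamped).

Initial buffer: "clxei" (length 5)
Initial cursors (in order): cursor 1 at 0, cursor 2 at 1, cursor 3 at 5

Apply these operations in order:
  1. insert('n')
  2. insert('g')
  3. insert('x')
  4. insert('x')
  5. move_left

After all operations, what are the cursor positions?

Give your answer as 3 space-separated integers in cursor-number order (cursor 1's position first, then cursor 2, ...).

After op 1 (insert('n')): buffer="ncnlxein" (len 8), cursors c1@1 c2@3 c3@8, authorship 1.2....3
After op 2 (insert('g')): buffer="ngcnglxeing" (len 11), cursors c1@2 c2@5 c3@11, authorship 11.22....33
After op 3 (insert('x')): buffer="ngxcngxlxeingx" (len 14), cursors c1@3 c2@7 c3@14, authorship 111.222....333
After op 4 (insert('x')): buffer="ngxxcngxxlxeingxx" (len 17), cursors c1@4 c2@9 c3@17, authorship 1111.2222....3333
After op 5 (move_left): buffer="ngxxcngxxlxeingxx" (len 17), cursors c1@3 c2@8 c3@16, authorship 1111.2222....3333

Answer: 3 8 16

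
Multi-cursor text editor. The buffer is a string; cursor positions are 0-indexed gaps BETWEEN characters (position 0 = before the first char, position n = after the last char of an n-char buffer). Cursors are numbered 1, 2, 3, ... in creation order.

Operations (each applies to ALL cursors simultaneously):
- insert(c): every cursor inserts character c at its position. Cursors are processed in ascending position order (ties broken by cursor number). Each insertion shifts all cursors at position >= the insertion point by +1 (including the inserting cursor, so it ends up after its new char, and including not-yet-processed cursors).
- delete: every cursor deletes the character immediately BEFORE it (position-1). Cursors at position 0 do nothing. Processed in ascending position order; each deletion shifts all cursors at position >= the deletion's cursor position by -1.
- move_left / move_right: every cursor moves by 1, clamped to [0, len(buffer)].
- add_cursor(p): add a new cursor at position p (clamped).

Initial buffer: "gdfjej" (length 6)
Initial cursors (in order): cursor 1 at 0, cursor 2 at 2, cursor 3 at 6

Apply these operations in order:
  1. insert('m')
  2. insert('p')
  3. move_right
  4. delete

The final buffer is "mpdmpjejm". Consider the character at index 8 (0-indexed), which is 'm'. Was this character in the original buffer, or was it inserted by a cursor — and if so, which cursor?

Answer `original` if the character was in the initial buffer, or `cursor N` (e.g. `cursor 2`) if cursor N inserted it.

Answer: cursor 3

Derivation:
After op 1 (insert('m')): buffer="mgdmfjejm" (len 9), cursors c1@1 c2@4 c3@9, authorship 1..2....3
After op 2 (insert('p')): buffer="mpgdmpfjejmp" (len 12), cursors c1@2 c2@6 c3@12, authorship 11..22....33
After op 3 (move_right): buffer="mpgdmpfjejmp" (len 12), cursors c1@3 c2@7 c3@12, authorship 11..22....33
After op 4 (delete): buffer="mpdmpjejm" (len 9), cursors c1@2 c2@5 c3@9, authorship 11.22...3
Authorship (.=original, N=cursor N): 1 1 . 2 2 . . . 3
Index 8: author = 3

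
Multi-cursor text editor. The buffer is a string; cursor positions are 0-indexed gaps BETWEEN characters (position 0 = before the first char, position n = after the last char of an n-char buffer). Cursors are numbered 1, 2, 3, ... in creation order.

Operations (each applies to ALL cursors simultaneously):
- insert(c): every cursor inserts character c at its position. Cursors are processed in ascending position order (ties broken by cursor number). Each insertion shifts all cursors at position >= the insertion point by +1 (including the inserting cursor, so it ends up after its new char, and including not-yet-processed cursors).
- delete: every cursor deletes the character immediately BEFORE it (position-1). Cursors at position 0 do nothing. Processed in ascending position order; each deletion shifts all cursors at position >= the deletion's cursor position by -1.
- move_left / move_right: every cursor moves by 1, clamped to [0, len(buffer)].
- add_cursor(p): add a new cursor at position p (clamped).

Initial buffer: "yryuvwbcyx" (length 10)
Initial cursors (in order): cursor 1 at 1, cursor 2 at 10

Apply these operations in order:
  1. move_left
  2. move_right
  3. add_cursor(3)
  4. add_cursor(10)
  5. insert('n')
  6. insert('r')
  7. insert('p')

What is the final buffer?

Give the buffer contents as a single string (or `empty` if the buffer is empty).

Answer: ynrprynrpuvwbcyxnnrrpp

Derivation:
After op 1 (move_left): buffer="yryuvwbcyx" (len 10), cursors c1@0 c2@9, authorship ..........
After op 2 (move_right): buffer="yryuvwbcyx" (len 10), cursors c1@1 c2@10, authorship ..........
After op 3 (add_cursor(3)): buffer="yryuvwbcyx" (len 10), cursors c1@1 c3@3 c2@10, authorship ..........
After op 4 (add_cursor(10)): buffer="yryuvwbcyx" (len 10), cursors c1@1 c3@3 c2@10 c4@10, authorship ..........
After op 5 (insert('n')): buffer="ynrynuvwbcyxnn" (len 14), cursors c1@2 c3@5 c2@14 c4@14, authorship .1..3.......24
After op 6 (insert('r')): buffer="ynrrynruvwbcyxnnrr" (len 18), cursors c1@3 c3@7 c2@18 c4@18, authorship .11..33.......2424
After op 7 (insert('p')): buffer="ynrprynrpuvwbcyxnnrrpp" (len 22), cursors c1@4 c3@9 c2@22 c4@22, authorship .111..333.......242424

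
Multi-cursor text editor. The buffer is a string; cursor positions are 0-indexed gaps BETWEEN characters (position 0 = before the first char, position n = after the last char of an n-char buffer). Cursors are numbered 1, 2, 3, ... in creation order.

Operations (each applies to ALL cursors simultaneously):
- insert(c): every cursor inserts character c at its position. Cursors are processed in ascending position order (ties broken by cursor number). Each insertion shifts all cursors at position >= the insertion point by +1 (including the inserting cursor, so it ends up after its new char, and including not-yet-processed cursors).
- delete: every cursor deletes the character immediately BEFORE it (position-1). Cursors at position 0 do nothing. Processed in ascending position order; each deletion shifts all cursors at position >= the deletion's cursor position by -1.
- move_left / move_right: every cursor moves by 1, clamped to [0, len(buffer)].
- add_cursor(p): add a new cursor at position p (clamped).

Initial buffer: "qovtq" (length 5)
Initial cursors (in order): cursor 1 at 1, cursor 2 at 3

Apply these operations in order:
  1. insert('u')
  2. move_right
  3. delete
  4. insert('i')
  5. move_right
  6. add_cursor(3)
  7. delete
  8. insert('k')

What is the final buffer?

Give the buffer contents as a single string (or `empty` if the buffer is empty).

Answer: qukkuik

Derivation:
After op 1 (insert('u')): buffer="quovutq" (len 7), cursors c1@2 c2@5, authorship .1..2..
After op 2 (move_right): buffer="quovutq" (len 7), cursors c1@3 c2@6, authorship .1..2..
After op 3 (delete): buffer="quvuq" (len 5), cursors c1@2 c2@4, authorship .1.2.
After op 4 (insert('i')): buffer="quivuiq" (len 7), cursors c1@3 c2@6, authorship .11.22.
After op 5 (move_right): buffer="quivuiq" (len 7), cursors c1@4 c2@7, authorship .11.22.
After op 6 (add_cursor(3)): buffer="quivuiq" (len 7), cursors c3@3 c1@4 c2@7, authorship .11.22.
After op 7 (delete): buffer="quui" (len 4), cursors c1@2 c3@2 c2@4, authorship .122
After op 8 (insert('k')): buffer="qukkuik" (len 7), cursors c1@4 c3@4 c2@7, authorship .113222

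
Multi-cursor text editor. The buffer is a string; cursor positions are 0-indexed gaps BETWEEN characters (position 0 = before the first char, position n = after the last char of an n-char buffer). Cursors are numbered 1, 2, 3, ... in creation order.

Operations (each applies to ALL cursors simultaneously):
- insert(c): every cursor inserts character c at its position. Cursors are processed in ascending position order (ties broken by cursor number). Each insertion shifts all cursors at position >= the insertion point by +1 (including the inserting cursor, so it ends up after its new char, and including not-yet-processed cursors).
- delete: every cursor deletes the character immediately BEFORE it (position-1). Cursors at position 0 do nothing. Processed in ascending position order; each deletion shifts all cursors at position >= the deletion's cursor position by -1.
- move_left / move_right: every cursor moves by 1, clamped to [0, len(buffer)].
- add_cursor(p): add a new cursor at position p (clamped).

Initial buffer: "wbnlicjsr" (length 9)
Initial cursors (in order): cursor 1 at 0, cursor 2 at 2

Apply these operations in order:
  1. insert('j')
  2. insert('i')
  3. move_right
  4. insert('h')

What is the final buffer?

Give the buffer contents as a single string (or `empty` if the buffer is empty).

Answer: jiwhbjinhlicjsr

Derivation:
After op 1 (insert('j')): buffer="jwbjnlicjsr" (len 11), cursors c1@1 c2@4, authorship 1..2.......
After op 2 (insert('i')): buffer="jiwbjinlicjsr" (len 13), cursors c1@2 c2@6, authorship 11..22.......
After op 3 (move_right): buffer="jiwbjinlicjsr" (len 13), cursors c1@3 c2@7, authorship 11..22.......
After op 4 (insert('h')): buffer="jiwhbjinhlicjsr" (len 15), cursors c1@4 c2@9, authorship 11.1.22.2......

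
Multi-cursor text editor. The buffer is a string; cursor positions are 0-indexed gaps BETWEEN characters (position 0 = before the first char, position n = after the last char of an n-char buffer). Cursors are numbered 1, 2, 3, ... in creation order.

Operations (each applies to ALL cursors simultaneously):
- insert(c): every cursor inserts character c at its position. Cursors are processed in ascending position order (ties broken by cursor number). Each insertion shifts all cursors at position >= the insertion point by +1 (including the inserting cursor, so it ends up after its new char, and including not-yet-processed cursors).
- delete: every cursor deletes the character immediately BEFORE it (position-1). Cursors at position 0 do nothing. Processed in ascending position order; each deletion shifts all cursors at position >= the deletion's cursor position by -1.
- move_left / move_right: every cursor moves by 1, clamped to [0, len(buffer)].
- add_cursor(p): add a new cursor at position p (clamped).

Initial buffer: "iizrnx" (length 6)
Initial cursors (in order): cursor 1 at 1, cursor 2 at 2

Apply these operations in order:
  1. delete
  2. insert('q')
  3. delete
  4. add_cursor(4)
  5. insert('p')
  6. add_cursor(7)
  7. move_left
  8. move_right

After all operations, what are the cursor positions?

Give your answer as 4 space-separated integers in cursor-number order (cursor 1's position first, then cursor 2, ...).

After op 1 (delete): buffer="zrnx" (len 4), cursors c1@0 c2@0, authorship ....
After op 2 (insert('q')): buffer="qqzrnx" (len 6), cursors c1@2 c2@2, authorship 12....
After op 3 (delete): buffer="zrnx" (len 4), cursors c1@0 c2@0, authorship ....
After op 4 (add_cursor(4)): buffer="zrnx" (len 4), cursors c1@0 c2@0 c3@4, authorship ....
After op 5 (insert('p')): buffer="ppzrnxp" (len 7), cursors c1@2 c2@2 c3@7, authorship 12....3
After op 6 (add_cursor(7)): buffer="ppzrnxp" (len 7), cursors c1@2 c2@2 c3@7 c4@7, authorship 12....3
After op 7 (move_left): buffer="ppzrnxp" (len 7), cursors c1@1 c2@1 c3@6 c4@6, authorship 12....3
After op 8 (move_right): buffer="ppzrnxp" (len 7), cursors c1@2 c2@2 c3@7 c4@7, authorship 12....3

Answer: 2 2 7 7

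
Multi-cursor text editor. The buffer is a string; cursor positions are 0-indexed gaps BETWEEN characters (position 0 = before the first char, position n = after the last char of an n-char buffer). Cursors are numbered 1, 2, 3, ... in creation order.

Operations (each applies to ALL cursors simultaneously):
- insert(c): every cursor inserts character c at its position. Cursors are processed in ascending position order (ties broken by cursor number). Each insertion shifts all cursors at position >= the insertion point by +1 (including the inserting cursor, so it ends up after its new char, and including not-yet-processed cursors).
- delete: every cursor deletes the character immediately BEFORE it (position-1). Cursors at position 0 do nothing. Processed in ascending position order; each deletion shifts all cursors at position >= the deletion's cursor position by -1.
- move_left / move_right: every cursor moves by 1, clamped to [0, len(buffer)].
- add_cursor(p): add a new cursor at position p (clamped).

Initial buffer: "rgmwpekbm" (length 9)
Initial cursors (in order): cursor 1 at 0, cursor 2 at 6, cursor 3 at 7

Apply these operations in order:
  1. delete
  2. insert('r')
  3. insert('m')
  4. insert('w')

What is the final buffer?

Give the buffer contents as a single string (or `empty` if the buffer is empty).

Answer: rmwrgmwprrmmwwbm

Derivation:
After op 1 (delete): buffer="rgmwpbm" (len 7), cursors c1@0 c2@5 c3@5, authorship .......
After op 2 (insert('r')): buffer="rrgmwprrbm" (len 10), cursors c1@1 c2@8 c3@8, authorship 1.....23..
After op 3 (insert('m')): buffer="rmrgmwprrmmbm" (len 13), cursors c1@2 c2@11 c3@11, authorship 11.....2323..
After op 4 (insert('w')): buffer="rmwrgmwprrmmwwbm" (len 16), cursors c1@3 c2@14 c3@14, authorship 111.....232323..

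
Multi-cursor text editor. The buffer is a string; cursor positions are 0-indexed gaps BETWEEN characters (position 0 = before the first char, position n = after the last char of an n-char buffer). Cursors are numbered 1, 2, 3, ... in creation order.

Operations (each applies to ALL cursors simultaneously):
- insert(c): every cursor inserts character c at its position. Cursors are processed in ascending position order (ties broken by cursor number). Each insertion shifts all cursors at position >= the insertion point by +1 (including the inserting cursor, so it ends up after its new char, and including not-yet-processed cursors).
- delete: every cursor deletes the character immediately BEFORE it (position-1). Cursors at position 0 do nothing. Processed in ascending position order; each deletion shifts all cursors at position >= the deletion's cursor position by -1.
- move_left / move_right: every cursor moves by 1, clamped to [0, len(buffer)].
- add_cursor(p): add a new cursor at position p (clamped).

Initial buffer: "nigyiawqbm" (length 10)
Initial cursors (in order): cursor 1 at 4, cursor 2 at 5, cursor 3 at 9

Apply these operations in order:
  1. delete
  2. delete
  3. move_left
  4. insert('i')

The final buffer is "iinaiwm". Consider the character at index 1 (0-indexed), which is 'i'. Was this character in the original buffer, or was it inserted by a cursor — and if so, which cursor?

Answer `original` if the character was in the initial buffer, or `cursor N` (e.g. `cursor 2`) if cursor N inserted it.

After op 1 (delete): buffer="nigawqm" (len 7), cursors c1@3 c2@3 c3@6, authorship .......
After op 2 (delete): buffer="nawm" (len 4), cursors c1@1 c2@1 c3@3, authorship ....
After op 3 (move_left): buffer="nawm" (len 4), cursors c1@0 c2@0 c3@2, authorship ....
After op 4 (insert('i')): buffer="iinaiwm" (len 7), cursors c1@2 c2@2 c3@5, authorship 12..3..
Authorship (.=original, N=cursor N): 1 2 . . 3 . .
Index 1: author = 2

Answer: cursor 2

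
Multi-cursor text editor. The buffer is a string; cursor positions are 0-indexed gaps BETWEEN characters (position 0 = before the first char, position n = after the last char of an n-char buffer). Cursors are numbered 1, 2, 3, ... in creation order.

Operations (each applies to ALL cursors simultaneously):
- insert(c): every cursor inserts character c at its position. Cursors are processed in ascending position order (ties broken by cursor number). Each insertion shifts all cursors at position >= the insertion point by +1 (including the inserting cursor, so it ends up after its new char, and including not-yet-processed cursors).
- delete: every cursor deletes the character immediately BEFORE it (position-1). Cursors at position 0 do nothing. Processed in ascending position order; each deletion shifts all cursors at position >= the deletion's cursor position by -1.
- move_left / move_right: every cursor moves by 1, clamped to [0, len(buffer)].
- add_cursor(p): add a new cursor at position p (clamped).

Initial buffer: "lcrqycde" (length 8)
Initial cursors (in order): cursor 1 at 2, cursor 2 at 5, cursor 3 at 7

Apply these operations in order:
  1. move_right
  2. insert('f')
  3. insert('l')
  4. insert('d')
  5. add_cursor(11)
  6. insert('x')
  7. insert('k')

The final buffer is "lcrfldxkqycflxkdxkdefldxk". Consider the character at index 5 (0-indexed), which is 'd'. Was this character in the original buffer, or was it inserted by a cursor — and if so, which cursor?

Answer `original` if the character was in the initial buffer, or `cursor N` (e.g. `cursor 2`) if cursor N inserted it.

After op 1 (move_right): buffer="lcrqycde" (len 8), cursors c1@3 c2@6 c3@8, authorship ........
After op 2 (insert('f')): buffer="lcrfqycfdef" (len 11), cursors c1@4 c2@8 c3@11, authorship ...1...2..3
After op 3 (insert('l')): buffer="lcrflqycfldefl" (len 14), cursors c1@5 c2@10 c3@14, authorship ...11...22..33
After op 4 (insert('d')): buffer="lcrfldqycflddefld" (len 17), cursors c1@6 c2@12 c3@17, authorship ...111...222..333
After op 5 (add_cursor(11)): buffer="lcrfldqycflddefld" (len 17), cursors c1@6 c4@11 c2@12 c3@17, authorship ...111...222..333
After op 6 (insert('x')): buffer="lcrfldxqycflxdxdefldx" (len 21), cursors c1@7 c4@13 c2@15 c3@21, authorship ...1111...22422..3333
After op 7 (insert('k')): buffer="lcrfldxkqycflxkdxkdefldxk" (len 25), cursors c1@8 c4@15 c2@18 c3@25, authorship ...11111...2244222..33333
Authorship (.=original, N=cursor N): . . . 1 1 1 1 1 . . . 2 2 4 4 2 2 2 . . 3 3 3 3 3
Index 5: author = 1

Answer: cursor 1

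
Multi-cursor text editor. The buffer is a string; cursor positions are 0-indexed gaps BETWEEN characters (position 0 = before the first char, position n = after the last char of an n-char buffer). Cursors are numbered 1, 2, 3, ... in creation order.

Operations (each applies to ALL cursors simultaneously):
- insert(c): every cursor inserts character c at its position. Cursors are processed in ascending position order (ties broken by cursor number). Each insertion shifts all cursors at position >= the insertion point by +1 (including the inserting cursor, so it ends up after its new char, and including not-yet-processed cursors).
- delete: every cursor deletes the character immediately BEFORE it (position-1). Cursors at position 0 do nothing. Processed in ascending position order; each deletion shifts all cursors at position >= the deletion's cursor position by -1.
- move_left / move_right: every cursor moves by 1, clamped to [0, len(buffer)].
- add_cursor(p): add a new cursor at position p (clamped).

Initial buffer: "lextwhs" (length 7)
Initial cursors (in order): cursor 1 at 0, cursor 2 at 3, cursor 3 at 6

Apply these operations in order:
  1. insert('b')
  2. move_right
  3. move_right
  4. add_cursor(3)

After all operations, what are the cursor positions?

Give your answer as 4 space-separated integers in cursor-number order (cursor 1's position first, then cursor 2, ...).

Answer: 3 7 10 3

Derivation:
After op 1 (insert('b')): buffer="blexbtwhbs" (len 10), cursors c1@1 c2@5 c3@9, authorship 1...2...3.
After op 2 (move_right): buffer="blexbtwhbs" (len 10), cursors c1@2 c2@6 c3@10, authorship 1...2...3.
After op 3 (move_right): buffer="blexbtwhbs" (len 10), cursors c1@3 c2@7 c3@10, authorship 1...2...3.
After op 4 (add_cursor(3)): buffer="blexbtwhbs" (len 10), cursors c1@3 c4@3 c2@7 c3@10, authorship 1...2...3.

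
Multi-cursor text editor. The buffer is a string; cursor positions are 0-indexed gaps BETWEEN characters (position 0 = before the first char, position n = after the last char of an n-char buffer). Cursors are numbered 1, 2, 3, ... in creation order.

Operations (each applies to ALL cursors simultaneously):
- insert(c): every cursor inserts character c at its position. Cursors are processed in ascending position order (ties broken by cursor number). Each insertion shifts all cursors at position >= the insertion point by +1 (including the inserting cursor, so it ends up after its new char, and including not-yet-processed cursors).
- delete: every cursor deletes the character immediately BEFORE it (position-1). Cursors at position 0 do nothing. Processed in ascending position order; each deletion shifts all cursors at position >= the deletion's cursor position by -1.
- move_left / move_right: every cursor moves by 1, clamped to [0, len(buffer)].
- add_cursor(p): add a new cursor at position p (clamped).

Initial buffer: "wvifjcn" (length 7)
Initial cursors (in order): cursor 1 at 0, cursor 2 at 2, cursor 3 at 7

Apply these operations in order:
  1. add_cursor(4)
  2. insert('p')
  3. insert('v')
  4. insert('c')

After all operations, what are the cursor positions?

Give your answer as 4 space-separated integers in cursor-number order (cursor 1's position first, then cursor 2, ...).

After op 1 (add_cursor(4)): buffer="wvifjcn" (len 7), cursors c1@0 c2@2 c4@4 c3@7, authorship .......
After op 2 (insert('p')): buffer="pwvpifpjcnp" (len 11), cursors c1@1 c2@4 c4@7 c3@11, authorship 1..2..4...3
After op 3 (insert('v')): buffer="pvwvpvifpvjcnpv" (len 15), cursors c1@2 c2@6 c4@10 c3@15, authorship 11..22..44...33
After op 4 (insert('c')): buffer="pvcwvpvcifpvcjcnpvc" (len 19), cursors c1@3 c2@8 c4@13 c3@19, authorship 111..222..444...333

Answer: 3 8 19 13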